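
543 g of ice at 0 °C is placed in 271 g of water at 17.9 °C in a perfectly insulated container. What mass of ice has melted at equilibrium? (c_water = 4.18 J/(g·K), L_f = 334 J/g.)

m_melted ≈ 60.7 g

Water can give up m c ΔT = 271·4.18·17.9 = 20277 J before reaching 0 °C.
To melt every bit of ice: 543·334 = 181362 J.
Since 20277 < 181362 J, not all the ice melts; equilibrium is at 0 °C.
m_melt = 20277 / L_f = 60.71 g.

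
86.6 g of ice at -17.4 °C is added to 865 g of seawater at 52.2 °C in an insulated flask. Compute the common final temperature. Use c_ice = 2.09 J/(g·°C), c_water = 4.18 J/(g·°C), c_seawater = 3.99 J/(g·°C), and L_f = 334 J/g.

T_f ≈ 38.8 °C

Sum of m c ΔT and latent-heat terms is zero:
warm ice to 0 °C: 86.6×2.09×(0 − (-17.4)) = 3149.3; latent heat to melt: 86.6×334 = 28924; meltwater 0→T: 86.6×4.18×T = 361.99 T; seawater: 3451.4(T − 52.2)
3813.3 T = 180160 − 32074 = 148087
T ≈ 38.83 °C — above 0 °C, consistent with complete melting.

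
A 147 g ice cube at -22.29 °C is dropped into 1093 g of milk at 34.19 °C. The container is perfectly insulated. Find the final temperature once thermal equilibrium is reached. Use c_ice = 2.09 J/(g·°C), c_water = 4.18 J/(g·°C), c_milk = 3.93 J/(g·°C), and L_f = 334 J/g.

T_f ≈ 18.5 °C

Let T be the final temperature. ΣQ_i = 0:
ice -22.29→0 °C: 147·2.09·22.29 = 6848.2
  melt ice: 147·334 = 49098
  meltwater 0→T: 147·4.18·T = 614.46 T
  milk cools: 1093·3.93·(T − 34.19) = 4295.5(T − 34.19)
4909.9 T = 146863 − 55946 = 90917
T ≈ 18.52 °C. Since T > 0 °C, the all-ice-melts assumption holds.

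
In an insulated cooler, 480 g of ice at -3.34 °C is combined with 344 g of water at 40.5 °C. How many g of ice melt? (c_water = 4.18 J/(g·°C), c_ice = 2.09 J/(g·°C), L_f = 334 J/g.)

m_melted ≈ 164 g

Water can give up m c ΔT = 344·4.18·40.5 = 58236 J before reaching 0 °C.
Warming the ice to 0 °C takes 480·2.09·3.34 = 3350.7 J, leaving 54885 J for melting.
Melting all 480 g of ice would need 480·334 = 160320 J.
That's not enough to melt it all — equilibrium is at 0 °C with ice remaining.
Mass melted = 54885/334 ≈ 164.3 g.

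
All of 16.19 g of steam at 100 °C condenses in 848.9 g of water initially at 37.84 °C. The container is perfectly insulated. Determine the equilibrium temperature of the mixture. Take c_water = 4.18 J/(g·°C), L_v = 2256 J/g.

Let T be the final temperature. ΣQ_i = 0:
condense steam: −16.19·2256 = −36525
  condensate cools 100→T: 16.19·4.18·(T − 100) = 67.67(T − 100)
  water warms: 848.9·4.18·(T − 37.84) = 3548.4(T − 37.84)
3616.1 T = 36525 + 6767.4 + 134272 = 177564
T ≈ 49.10 °C, under the boiling point, so the assumption holds.

T_f ≈ 49.1 °C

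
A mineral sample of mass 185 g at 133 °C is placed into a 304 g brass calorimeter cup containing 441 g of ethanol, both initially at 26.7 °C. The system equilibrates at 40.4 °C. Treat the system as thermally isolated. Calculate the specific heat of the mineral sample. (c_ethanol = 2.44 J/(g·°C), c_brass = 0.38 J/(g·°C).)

Heat gained plus heat lost sum to zero:
185·c·(40.4 − 133) + 441·2.44·(40.4 − 26.7) + 304·0.38·(40.4 − 26.7) = 0
-17131 c = -16324
c = -16324/-17131 ≈ 0.9529 J/(g·°C)

c ≈ 0.953 J/(g·°C)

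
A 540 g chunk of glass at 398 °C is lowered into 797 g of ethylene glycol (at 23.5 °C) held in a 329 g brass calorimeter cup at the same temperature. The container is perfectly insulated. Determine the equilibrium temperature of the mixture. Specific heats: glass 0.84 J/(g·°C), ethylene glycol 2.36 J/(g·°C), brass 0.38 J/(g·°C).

Let T be the final temperature. ΣQ_i = 0:
540×0.84×(T − 398) + 797×2.36×(T − 23.5) + 329×0.38×(T − 23.5) = 0
2459.5 T = 227672
T ≈ 92.57 °C

T_f ≈ 92.6 °C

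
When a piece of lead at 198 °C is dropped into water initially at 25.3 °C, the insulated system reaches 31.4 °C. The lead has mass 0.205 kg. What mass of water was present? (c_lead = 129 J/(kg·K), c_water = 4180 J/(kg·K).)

m ≈ 0.173 kg

Energy conservation, ΣQ = 0:
0.205·129·(31.4 − 198) + m·4180·(31.4 − 25.3) = 0
25498 m = 4405.7
m = 4405.7/25498 ≈ 0.1728 kg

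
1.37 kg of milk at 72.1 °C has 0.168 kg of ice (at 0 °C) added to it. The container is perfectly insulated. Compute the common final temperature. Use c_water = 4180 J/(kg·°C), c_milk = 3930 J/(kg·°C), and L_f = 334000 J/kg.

T_f ≈ 54.6 °C

Heat gained plus heat lost sum to zero:
fusion: m_ice L_f = 0.168×334000 = 56112; warm the meltwater: 702.24 T; milk: 5384.1(T − 72.1)
6086.3 T = 388194 − 56112 = 332082
T ≈ 54.56 °C (positive, so assuming full melt was valid).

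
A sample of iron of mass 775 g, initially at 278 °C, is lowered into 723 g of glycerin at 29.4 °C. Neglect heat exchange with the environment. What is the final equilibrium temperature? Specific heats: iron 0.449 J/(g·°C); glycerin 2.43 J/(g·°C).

Taking heat into each body as positive, Σ m c ΔT = 0:
775*0.449*(T − 278) + 723*2.43*(T − 29.4) = 0
(347.98 + 1756.9) T = 347.98*278 + 1756.9*29.4
T = 148390 / 2104.9 = 70.5 °C

T_f ≈ 70.5 °C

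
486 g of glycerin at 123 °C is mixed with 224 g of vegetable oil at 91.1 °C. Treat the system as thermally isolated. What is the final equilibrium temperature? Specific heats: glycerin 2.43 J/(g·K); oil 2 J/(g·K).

Set heat shed by the hot body equal to heat absorbed by the cold body:
486*2.43*(123 − T) = 224*2*(T − 91.1)
1181(123 − T) = 448(T − 91.1)
1629 T = 186073  ⇒  T ≈ 114.23 °C

T_f ≈ 114.2 °C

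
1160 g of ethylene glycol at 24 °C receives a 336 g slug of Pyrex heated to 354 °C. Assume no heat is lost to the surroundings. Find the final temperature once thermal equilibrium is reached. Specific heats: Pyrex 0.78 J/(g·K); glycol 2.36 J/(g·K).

T_f ≈ 52.8 °C

With ΣQ=0 the equilibrium temperature is the m·c-weighted mean:
T_f = (262.08×354 + 2737.6×24) / (262.08 + 2737.6)
    = 158479 / 2999.7 ≈ 52.83 °C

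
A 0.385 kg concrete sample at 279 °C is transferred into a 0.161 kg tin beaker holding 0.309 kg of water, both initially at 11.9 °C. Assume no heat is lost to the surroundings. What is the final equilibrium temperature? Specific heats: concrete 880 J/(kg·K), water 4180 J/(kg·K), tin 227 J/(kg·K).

T_f ≈ 66.2 °C

Conservation of energy gives ΣQ = 0:
0.385×880×(T − 279) + 0.309×4180×(T − 11.9) + 0.161×227×(T − 11.9) = 0
1667 T = 110330
T ≈ 66.19 °C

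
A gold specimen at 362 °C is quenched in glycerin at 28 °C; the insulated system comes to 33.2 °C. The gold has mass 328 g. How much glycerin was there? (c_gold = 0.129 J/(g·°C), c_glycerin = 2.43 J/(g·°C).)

m ≈ 1100 g

Conservation of energy gives ΣQ = 0:
328×0.129×(33.2 − 362) + m×2.43×(33.2 − 28) = 0
12.64 m = 13912
m = 13912/12.64 ≈ 1101 g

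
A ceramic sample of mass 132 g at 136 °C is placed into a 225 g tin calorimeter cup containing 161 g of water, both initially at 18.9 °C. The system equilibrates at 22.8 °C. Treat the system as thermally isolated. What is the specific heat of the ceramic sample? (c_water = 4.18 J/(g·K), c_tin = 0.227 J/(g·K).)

c ≈ 0.189 J/(g·K)

Setting the total heat transfer to zero:
132×c×(22.8 − 136) + 161×4.18×(22.8 − 18.9) + 225×0.227×(22.8 − 18.9) = 0
-14942 c = -2823.8
c = -2823.8/-14942 ≈ 0.189 J/(g·K)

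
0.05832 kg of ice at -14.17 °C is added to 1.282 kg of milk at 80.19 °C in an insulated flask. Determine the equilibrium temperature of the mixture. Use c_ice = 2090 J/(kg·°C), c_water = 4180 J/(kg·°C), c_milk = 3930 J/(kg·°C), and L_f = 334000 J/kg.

Net heat exchanged in the isolated system is zero:
ice -14.17→0 °C: 0.05832×2090×14.17 = 1727.2
  fusion: m_ice L_f = 0.05832×334000 = 19479
  meltwater 0→T: 0.05832×4180×T = 243.78 T
  milk: 5038.3(T − 80.19)
5282 T = 404018 − 21206 = 382812
T ≈ 72.47 °C (positive, so assuming full melt was valid).

T_f ≈ 72.5 °C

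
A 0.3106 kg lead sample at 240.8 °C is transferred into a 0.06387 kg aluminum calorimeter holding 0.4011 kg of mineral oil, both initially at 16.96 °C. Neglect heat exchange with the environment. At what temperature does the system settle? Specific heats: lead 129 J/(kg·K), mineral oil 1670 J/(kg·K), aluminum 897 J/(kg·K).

T_f ≈ 28.7 °C

Taking heat into each body as positive, Σ m c ΔT = 0:
0.3106×129×(T − 240.8) + 0.4011×1670×(T − 16.96) + 0.06387×897×(T − 16.96) = 0
40.07(T − 240.8) + 669.84(T − 16.96) + 57.29(T − 16.96) = 0
(40.07 + 669.84 + 57.29) T = 40.07×240.8 + 669.84×16.96 + 57.29×16.96
T = 21980 / 767.2 = 28.7 °C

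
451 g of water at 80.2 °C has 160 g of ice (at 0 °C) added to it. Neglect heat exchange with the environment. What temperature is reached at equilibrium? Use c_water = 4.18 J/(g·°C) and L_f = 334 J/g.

T_f ≈ 38.3 °C

Conservation of energy gives ΣQ = 0:
latent heat to melt: 160·334 = 53440; meltwater 0→T: 160·4.18·T = 668.8 T; water: 1885.2(T − 80.2)
2554 T = 151191 − 53440 = 97751
T ≈ 38.27 °C (positive, so assuming full melt was valid).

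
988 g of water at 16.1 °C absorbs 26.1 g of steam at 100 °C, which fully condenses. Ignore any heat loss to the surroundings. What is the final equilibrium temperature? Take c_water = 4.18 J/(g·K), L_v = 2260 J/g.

T_f ≈ 32.2 °C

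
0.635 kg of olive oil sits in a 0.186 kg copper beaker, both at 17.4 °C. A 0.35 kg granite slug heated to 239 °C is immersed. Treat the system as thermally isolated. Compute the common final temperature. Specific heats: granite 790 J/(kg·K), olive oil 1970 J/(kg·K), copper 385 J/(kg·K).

T_f ≈ 55.7 °C

Taking heat into each body as positive, Σ m c ΔT = 0:
0.35·790·(T − 239) + 0.635·1970·(T − 17.4) + 0.186·385·(T − 17.4) = 0
1599.1 T = 89096
T = 89096/1599.1 ≈ 55.72 °C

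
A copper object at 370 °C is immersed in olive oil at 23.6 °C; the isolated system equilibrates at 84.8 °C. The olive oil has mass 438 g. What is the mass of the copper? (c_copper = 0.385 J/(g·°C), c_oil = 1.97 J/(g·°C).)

m ≈ 481 g

Setting the total heat transfer to zero:
m×0.385×(84.8 − 370) + 438×1.97×(84.8 − 23.6) = 0
-109.8 m = -52807
m = -52807/-109.8 ≈ 480.9 g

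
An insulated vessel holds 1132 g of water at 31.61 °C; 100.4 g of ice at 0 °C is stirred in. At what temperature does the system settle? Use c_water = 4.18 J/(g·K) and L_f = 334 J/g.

T_f ≈ 22.5 °C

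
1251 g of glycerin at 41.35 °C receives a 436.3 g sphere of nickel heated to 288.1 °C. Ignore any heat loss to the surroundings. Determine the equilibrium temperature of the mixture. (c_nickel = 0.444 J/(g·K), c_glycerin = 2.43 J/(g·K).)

|Q_nickel| = |Q_glycerin|:
436.3*0.444*(288.1 − T) = 1251*2.43*(T − 41.35)
193.72(288.1 − T) = 3039.9(T − 41.35)
3233.6 T = 181511  ⇒  T ≈ 56.13 °C

T_f ≈ 56.1 °C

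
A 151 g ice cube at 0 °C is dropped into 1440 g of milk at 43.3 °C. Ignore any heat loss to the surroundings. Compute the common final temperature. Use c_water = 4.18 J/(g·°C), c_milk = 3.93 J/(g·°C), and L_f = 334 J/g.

T_f ≈ 30.9 °C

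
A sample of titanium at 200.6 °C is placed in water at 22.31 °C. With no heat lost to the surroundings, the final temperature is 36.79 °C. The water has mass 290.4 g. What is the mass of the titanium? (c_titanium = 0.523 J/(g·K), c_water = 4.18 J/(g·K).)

Heat lost by the titanium = heat gained by the water:
m·0.523·(200.6 − 36.79) = 290.4·4.18·(36.79 − 22.31)
85.67 m = 17577  ⇒  m ≈ 205.2 g

m ≈ 205 g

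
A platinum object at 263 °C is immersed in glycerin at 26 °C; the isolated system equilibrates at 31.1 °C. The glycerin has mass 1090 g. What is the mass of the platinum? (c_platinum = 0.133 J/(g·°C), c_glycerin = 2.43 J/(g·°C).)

|Q_platinum| = |Q_glycerin|:
m·0.133·(263 − 31.1) = 1090·2.43·(31.1 − 26)
30.84 m = 13508  ⇒  m ≈ 438 g

m ≈ 438 g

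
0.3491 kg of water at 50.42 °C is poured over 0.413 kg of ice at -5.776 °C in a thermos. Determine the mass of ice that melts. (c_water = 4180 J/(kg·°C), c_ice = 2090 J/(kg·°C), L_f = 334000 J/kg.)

Water can give up m c ΔT = 0.3491·4180·50.42 = 73575 J before reaching 0 °C.
Of that, 0.413·2090·5.776 = 4985.7 J goes to bring the ice to 0 °C, leaving 68589 J.
Melting all 0.413 kg of ice would need 0.413·334000 = 137942 J.
68589 J < 137942 J, so only part of the ice melts and the system sits at 0 °C.
m_melted·334000 = 68589  ⇒  m_melted ≈ 0.2054 kg.

m_melted ≈ 0.205 kg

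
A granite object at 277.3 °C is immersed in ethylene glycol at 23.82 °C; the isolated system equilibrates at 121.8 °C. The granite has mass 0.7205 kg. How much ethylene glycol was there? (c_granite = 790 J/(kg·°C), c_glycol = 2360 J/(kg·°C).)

m ≈ 0.383 kg

|Q_granite| = |Q_glycol|:
0.7205×790×(277.3 − 121.8) = m×2360×(121.8 − 23.82)
231233 m = 88510  ⇒  m ≈ 0.3828 kg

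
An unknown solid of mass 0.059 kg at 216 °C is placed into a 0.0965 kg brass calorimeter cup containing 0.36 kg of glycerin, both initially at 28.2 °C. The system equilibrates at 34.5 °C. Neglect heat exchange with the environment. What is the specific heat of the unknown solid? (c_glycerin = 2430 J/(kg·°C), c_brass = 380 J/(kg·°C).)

c ≈ 536 J/(kg·°C)

Taking heat into each body as positive, Σ m c ΔT = 0:
0.059×c×(34.5 − 216) + 0.36×2430×(34.5 − 28.2) + 0.0965×380×(34.5 − 28.2) = 0
-10.71 c = -5742.3
c = -5742.3/-10.71 ≈ 536.2 J/(kg·°C)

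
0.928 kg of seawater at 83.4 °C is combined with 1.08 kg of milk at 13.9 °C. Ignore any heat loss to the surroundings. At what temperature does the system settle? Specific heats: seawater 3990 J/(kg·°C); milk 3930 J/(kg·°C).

T_f ≈ 46.3 °C

Heat gained plus heat lost sum to zero:
0.928×3990×(T − 83.4) + 1.08×3930×(T − 13.9) = 0
7947.1 T = 367804
T = 367804 / 7947.1 = 46.3 °C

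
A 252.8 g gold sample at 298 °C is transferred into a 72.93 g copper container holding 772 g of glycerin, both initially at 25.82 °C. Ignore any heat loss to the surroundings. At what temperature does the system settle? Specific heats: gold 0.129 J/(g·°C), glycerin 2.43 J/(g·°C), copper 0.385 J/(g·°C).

T_f ≈ 30.4 °C

Setting the total heat transfer to zero:
252.8×0.129×(T − 298) + 772×2.43×(T − 25.82) + 72.93×0.385×(T − 25.82) = 0
(32.61 + 1876 + 28.08) T = 32.61×298 + 1876×25.82 + 28.08×25.82
T = 58880 / 1936.6 = 30.4 °C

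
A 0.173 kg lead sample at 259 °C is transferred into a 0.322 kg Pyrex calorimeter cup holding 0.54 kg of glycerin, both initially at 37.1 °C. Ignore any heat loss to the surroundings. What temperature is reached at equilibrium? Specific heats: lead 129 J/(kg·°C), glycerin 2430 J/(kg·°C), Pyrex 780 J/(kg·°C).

Let T be the final temperature. ΣQ_i = 0:
0.173·129·(T − 259) + 0.54·2430·(T − 37.1) + 0.322·780·(T − 37.1) = 0
22.32(T − 259) + 1312.2(T − 37.1) + 251.16(T − 37.1) = 0
1585.7 T = 63781
T = 63781/1585.7 ≈ 40.22 °C

T_f ≈ 40.2 °C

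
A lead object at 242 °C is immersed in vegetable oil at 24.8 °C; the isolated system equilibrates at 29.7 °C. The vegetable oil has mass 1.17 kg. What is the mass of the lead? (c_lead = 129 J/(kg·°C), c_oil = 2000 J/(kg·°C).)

Net heat exchanged in the isolated system is zero:
m·129·(29.7 − 242) + 1.17·2000·(29.7 − 24.8) = 0
-27387 m = -11466
m = -11466/-27387 ≈ 0.4187 kg

m ≈ 0.419 kg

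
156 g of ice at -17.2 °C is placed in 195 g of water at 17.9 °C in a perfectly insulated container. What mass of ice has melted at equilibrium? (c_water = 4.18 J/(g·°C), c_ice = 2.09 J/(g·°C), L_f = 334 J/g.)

m_melted ≈ 26.9 g

Cooling the water to 0 °C releases 195×4.18×17.9 = 14590 J.
Warming the ice to 0 °C takes 156×2.09×17.2 = 5607.9 J, leaving 8982.4 J for melting.
To melt every bit of ice: 156×334 = 52104 J.
8982.4 J < 52104 J, so only part of the ice melts and the system sits at 0 °C.
m_melt = 8982.4 / L_f = 26.89 g.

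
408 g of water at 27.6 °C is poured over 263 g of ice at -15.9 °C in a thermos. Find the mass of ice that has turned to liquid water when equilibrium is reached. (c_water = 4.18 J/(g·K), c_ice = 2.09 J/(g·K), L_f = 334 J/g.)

Water can give up m c ΔT = 408·4.18·27.6 = 47070 J before reaching 0 °C.
Warming the ice to 0 °C takes 263·2.09·15.9 = 8739.8 J, leaving 38330 J for melting.
Melting all 263 g of ice would need 263·334 = 87842 J.
That's not enough to melt it all — equilibrium is at 0 °C with ice remaining.
m_melted·334 = 38330  ⇒  m_melted ≈ 114.8 g.

m_melted ≈ 115 g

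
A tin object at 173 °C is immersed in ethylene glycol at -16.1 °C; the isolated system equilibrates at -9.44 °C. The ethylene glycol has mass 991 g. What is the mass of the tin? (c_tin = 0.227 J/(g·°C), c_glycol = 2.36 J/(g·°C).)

m ≈ 376 g

Taking heat into each body as positive, Σ m c ΔT = 0:
m×0.227×(-9.44 − 173) + 991×2.36×(-9.44 − (-16.1)) = 0
-41.41 m = -15576
m = -15576/-41.41 ≈ 376.1 g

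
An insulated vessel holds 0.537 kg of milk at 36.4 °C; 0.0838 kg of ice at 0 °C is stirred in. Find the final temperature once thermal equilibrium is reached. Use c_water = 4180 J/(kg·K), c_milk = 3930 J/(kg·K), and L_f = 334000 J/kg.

T_f ≈ 19.8 °C

Heat gained plus heat lost sum to zero:
fusion: m_ice L_f = 0.0838·334000 = 27989; meltwater 0→T: 0.0838·4180·T = 350.28 T; milk: 2110.4(T − 36.4)
2460.7 T = 76819 − 27989 = 48830
T ≈ 19.84 °C — above 0 °C, consistent with complete melting.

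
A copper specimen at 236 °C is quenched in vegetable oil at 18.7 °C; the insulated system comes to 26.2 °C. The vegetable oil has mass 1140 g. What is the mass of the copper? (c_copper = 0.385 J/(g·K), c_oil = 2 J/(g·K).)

Taking heat into each body as positive, Σ m c ΔT = 0:
m×0.385×(26.2 − 236) + 1140×2×(26.2 − 18.7) = 0
-80.77 m = -17100
m = -17100/-80.77 ≈ 211.7 g

m ≈ 212 g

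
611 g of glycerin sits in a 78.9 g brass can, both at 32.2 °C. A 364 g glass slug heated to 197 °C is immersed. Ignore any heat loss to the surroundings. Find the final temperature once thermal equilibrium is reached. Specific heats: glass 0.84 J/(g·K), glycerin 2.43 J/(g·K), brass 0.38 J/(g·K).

T_f = Σ m_i c_i T_i / Σ m_i c_i:
T_f = (305.76*197 + 1484.7*32.2 + 29.98*32.2) / (305.76 + 1484.7 + 29.98)
    = 109008 / 1820.5 ≈ 59.88 °C

T_f ≈ 59.9 °C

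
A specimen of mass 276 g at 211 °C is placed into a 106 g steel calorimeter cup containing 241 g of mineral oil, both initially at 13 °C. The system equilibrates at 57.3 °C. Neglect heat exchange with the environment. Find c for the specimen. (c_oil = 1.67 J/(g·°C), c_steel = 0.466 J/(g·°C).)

Net heat exchanged in the isolated system is zero:
276×c×(57.3 − 211) + 241×1.67×(57.3 − 13) + 106×0.466×(57.3 − 13) = 0
-42421 c = -20018
c = -20018/-42421 ≈ 0.4719 J/(g·°C)

c ≈ 0.472 J/(g·°C)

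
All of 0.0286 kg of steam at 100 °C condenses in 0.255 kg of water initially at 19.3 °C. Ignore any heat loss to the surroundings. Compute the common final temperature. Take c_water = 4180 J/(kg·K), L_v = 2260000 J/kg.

T_f ≈ 82.0 °C

Let T be the final temperature. ΣQ_i = 0:
steam→water at 100 °C releases m L_v = 0.0286·2260000 = 64636; condensate cools 100→T: 0.0286·4180·(T − 100) = 119.55(T − 100); water warms: 0.255·4180·(T − 19.3) = 1065.9(T − 19.3)
1185.4 T = 64636 + 11955 + 20572 = 97163
T ≈ 81.96 °C (< 100 °C, so full condensation is consistent).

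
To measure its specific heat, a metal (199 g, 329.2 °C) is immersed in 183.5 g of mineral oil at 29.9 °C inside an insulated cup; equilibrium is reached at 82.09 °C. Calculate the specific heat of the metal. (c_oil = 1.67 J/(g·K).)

c ≈ 0.325 J/(g·K)

Energy conservation, ΣQ = 0:
199·c·(82.09 − 329.2) + 183.5·1.67·(82.09 − 29.9) = 0
-49175 c = -15993
c = -15993/-49175 ≈ 0.3252 J/(g·K)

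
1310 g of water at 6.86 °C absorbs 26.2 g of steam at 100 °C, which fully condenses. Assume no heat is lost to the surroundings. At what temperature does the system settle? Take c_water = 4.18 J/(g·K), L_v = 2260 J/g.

Let T be the final temperature. ΣQ_i = 0:
condense steam: −26.2×2260 = −59212
  condensate cools 100→T: 26.2×4.18×(T − 100) = 109.52(T − 100)
  original water: 5475.8(T − 6.86)
5585.3 T = 59212 + 10952 + 37564 = 107728
T ≈ 19.29 °C, under the boiling point, so the assumption holds.

T_f ≈ 19.3 °C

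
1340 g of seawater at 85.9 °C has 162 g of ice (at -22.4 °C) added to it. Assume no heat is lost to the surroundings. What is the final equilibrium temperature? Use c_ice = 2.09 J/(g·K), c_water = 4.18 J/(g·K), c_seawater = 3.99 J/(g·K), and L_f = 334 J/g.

Sum of m c ΔT and latent-heat terms is zero:
ice -22.4→0 °C: 162×2.09×22.4 = 7584.2; latent heat to melt: 162×334 = 54108; meltwater 0→T: 162×4.18×T = 677.16 T; seawater cools: 1340×3.99×(T − 85.9) = 5346.6(T − 85.9)
6023.8 T = 459273 − 61692 = 397581
T ≈ 66.00 °C. Since T > 0 °C, the all-ice-melts assumption holds.

T_f ≈ 66.0 °C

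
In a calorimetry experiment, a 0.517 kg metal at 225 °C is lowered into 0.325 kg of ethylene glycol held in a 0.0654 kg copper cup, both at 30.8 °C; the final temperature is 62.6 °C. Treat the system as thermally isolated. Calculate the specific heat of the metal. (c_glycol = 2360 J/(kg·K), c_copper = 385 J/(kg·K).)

Heat gained plus heat lost sum to zero:
0.517×c×(62.6 − 225) + 0.325×2360×(62.6 − 30.8) + 0.0654×385×(62.6 − 30.8) = 0
-83.96 c = -25191
c = -25191/-83.96 ≈ 300 J/(kg·K)

c ≈ 300 J/(kg·K)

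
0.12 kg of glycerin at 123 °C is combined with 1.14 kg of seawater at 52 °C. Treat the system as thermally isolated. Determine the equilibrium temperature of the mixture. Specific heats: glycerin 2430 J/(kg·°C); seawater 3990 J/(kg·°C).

Heat gained plus heat lost sum to zero:
0.12×2430×(T − 123) + 1.14×3990×(T − 52) = 0
291.6(T − 123) + 4548.6(T − 52) = 0
4840.2 T = 272394
T ≈ 56.28 °C

T_f ≈ 56.3 °C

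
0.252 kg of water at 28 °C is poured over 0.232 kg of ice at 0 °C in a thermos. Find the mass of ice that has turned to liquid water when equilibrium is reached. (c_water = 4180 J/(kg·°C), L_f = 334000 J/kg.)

m_melted ≈ 0.0883 kg

Water can give up m c ΔT = 0.252×4180×28 = 29494 J before reaching 0 °C.
Fully melting the ice requires m_ice L_f = 0.232×334000 = 77488 J.
29494 J < 77488 J, so only part of the ice melts and the system sits at 0 °C.
m_melt = 29494 / L_f = 0.08831 kg.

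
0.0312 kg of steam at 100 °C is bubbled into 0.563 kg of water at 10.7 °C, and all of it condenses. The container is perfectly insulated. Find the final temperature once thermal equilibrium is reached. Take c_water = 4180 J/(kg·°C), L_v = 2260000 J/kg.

T_f ≈ 43.8 °C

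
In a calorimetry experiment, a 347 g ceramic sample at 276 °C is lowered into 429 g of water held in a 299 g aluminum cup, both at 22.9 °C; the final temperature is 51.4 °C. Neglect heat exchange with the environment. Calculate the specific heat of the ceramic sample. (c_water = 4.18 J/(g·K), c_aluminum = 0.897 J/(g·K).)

Let T be the final temperature. ΣQ_i = 0:
347·c·(51.4 − 276) + 429·4.18·(51.4 − 22.9) + 299·0.897·(51.4 − 22.9) = 0
-77936 c = -58751
c = -58751/-77936 ≈ 0.7538 J/(g·K)

c ≈ 0.754 J/(g·K)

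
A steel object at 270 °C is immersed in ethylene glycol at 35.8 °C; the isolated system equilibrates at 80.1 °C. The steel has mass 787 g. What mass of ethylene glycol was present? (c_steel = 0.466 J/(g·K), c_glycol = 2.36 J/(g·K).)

m ≈ 666 g

Conservation of energy gives ΣQ = 0:
787·0.466·(80.1 − 270) + m·2.36·(80.1 − 35.8) = 0
104.55 m = 69644
m = 69644/104.55 ≈ 666.1 g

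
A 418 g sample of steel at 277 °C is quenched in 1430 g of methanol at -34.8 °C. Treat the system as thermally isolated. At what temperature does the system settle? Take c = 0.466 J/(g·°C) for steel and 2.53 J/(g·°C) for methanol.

T_f ≈ -18.9 °C

With ΣQ=0 the equilibrium temperature is the m·c-weighted mean:
T_f = (194.79·277 + 3617.9·(-34.8)) / (194.79 + 3617.9)
    = -71947 / 3812.7 ≈ -18.87 °C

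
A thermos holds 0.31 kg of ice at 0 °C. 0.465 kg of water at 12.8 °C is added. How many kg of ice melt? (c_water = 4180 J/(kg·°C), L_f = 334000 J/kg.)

m_melted ≈ 0.0745 kg

Heat available from the water dropping to 0 °C: 0.465×4180×12.8 = 24879 J.
Fully melting the ice requires m_ice L_f = 0.31×334000 = 103540 J.
Since 24879 < 103540 J, not all the ice melts; equilibrium is at 0 °C.
m_melted×334000 = 24879  ⇒  m_melted ≈ 0.07449 kg.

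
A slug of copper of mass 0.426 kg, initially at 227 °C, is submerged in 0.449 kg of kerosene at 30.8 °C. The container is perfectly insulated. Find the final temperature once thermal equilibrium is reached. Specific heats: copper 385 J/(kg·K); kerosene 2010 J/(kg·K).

Conservation of energy gives ΣQ = 0:
0.426·385·(T − 227) + 0.449·2010·(T − 30.8) = 0
164.01(T − 227) + 902.49(T − 30.8) = 0
(164.01 + 902.49) T = 164.01·227 + 902.49·30.8
T = 65027 / 1066.5 = 61 °C

T_f ≈ 61.0 °C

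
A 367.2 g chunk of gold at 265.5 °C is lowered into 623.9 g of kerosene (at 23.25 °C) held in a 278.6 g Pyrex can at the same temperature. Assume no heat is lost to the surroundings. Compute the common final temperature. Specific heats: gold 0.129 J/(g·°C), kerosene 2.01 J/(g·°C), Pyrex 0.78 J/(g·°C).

Conservation of energy gives ΣQ = 0:
367.2*0.129*(T − 265.5) + 623.9*2.01*(T − 23.25) + 278.6*0.78*(T − 23.25) = 0
(47.37 + 1254 + 217.31) T = 47.37*265.5 + 1254*23.25 + 217.31*23.25
T = 46785/1518.7 ≈ 30.81 °C

T_f ≈ 30.8 °C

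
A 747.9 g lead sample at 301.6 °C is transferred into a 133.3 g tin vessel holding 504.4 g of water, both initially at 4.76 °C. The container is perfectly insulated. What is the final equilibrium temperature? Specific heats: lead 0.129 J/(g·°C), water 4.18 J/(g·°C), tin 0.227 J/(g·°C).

Conservation of energy gives ΣQ = 0:
747.9*0.129*(T − 301.6) + 504.4*4.18*(T − 4.76) + 133.3*0.227*(T − 4.76) = 0
96.48(T − 301.6) + 2108.4(T − 4.76) + 30.26(T − 4.76) = 0
2235.1 T = 39278
T = 39278 / 2235.1 = 17.6 °C

T_f ≈ 17.6 °C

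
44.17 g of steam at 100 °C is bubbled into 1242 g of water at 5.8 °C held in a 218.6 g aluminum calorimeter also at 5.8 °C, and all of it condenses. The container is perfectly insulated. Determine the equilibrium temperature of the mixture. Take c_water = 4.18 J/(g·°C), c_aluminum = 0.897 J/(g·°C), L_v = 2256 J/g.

T_f ≈ 26.8 °C

Energy conservation, ΣQ = 0:
condense steam: −44.17×2256 = −99648; condensed water 100 °C→T: 184.63(T − 100); water warms: 1242×4.18×(T − 5.8) = 5191.6(T − 5.8); cup: 196.08(T − 5.8)
5572.3 T = 99648 + 18463 + 31248 = 149359
T ≈ 26.80 °C — below 100 °C, confirming all the steam condensed.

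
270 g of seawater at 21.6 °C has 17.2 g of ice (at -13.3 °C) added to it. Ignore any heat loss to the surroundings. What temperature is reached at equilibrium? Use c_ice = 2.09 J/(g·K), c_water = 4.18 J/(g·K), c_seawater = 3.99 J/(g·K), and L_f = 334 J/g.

Taking heat into each body as positive, Σ m c ΔT = 0:
warm ice to 0 °C: 17.2×2.09×(0 − (-13.3)) = 478.11
  melt ice: 17.2×334 = 5744.8
  meltwater 0→T: 17.2×4.18×T = 71.9 T
  seawater cools: 270×3.99×(T − 21.6) = 1077.3(T − 21.6)
1149.2 T = 23270 − 6222.9 = 17047
T ≈ 14.83 °C (positive, so assuming full melt was valid).

T_f ≈ 14.8 °C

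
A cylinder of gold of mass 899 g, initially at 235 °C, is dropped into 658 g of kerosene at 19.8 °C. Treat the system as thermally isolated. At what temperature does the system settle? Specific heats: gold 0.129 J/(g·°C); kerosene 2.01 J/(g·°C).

Energy conservation, ΣQ = 0:
899·0.129·(T − 235) + 658·2.01·(T − 19.8) = 0
115.97(T − 235) + 1322.6(T − 19.8) = 0
(115.97 + 1322.6) T = 115.97·235 + 1322.6·19.8
T = 53440 / 1438.6 = 37.1 °C

T_f ≈ 37.1 °C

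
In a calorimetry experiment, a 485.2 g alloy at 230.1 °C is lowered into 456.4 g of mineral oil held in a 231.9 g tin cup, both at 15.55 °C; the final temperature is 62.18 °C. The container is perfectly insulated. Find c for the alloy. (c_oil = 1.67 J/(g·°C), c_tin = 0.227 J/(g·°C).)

Heat gained plus heat lost sum to zero:
485.2×c×(62.18 − 230.1) + 456.4×1.67×(62.18 − 15.55) + 231.9×0.227×(62.18 − 15.55) = 0
-81475 c = -37995
c = -37995/-81475 ≈ 0.4663 J/(g·°C)

c ≈ 0.466 J/(g·°C)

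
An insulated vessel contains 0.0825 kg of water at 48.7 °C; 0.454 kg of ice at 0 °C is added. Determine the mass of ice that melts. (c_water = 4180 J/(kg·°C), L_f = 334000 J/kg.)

Water can give up m c ΔT = 0.0825×4180×48.7 = 16794 J before reaching 0 °C.
Melting all 0.454 kg of ice would need 0.454×334000 = 151636 J.
That's not enough to melt it all — equilibrium is at 0 °C with ice remaining.
Mass melted = 16794/334000 ≈ 0.05028 kg.

m_melted ≈ 0.0503 kg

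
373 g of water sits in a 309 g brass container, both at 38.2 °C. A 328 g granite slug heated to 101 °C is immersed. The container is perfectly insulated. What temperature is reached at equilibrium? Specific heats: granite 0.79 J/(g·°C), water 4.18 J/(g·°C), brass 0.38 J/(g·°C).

T_f ≈ 46.6 °C

T_f is the heat-capacity-weighted average of the initial temperatures:
T_f = (259.12·101 + 1559.1·38.2 + 117.42·38.2) / (259.12 + 1559.1 + 117.42)
    = 90216 / 1935.7 ≈ 46.61 °C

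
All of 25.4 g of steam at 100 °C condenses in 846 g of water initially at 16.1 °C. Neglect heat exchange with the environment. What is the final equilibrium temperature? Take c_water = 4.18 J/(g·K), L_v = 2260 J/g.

T_f ≈ 34.3 °C

Taking heat into each body as positive, Σ m c ΔT = 0:
condense steam: −25.4×2260 = −57404
  condensed water 100 °C→T: 106.17(T − 100)
  water warms: 846×4.18×(T − 16.1) = 3536.3(T − 16.1)
3642.5 T = 57404 + 10617 + 56934 = 124955
T ≈ 34.31 °C, under the boiling point, so the assumption holds.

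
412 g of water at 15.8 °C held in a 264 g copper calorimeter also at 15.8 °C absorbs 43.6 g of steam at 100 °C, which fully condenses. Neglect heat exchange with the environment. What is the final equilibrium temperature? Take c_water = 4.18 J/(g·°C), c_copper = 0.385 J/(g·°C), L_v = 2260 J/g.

Setting the total heat transfer to zero:
condense steam: −43.6·2260 = −98536
  condensed water 100 °C→T: 182.25(T − 100)
  original water: 1722.2(T − 15.8)
  copper cup: 264·0.385·(T − 15.8) = 101.64(T − 15.8)
2006 T = 98536 + 18225 + 28816 = 145577
T ≈ 72.57 °C (< 100 °C, so full condensation is consistent).

T_f ≈ 72.6 °C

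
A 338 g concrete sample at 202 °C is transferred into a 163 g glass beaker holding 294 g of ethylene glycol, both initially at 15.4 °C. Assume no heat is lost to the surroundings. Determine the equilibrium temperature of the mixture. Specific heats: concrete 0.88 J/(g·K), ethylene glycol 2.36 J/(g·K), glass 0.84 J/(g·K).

T_f ≈ 64.6 °C

With ΣQ=0 the equilibrium temperature is the m·c-weighted mean:
T_f = (297.44·202 + 693.84·15.4 + 136.92·15.4) / (297.44 + 693.84 + 136.92)
    = 72877 / 1128.2 ≈ 64.60 °C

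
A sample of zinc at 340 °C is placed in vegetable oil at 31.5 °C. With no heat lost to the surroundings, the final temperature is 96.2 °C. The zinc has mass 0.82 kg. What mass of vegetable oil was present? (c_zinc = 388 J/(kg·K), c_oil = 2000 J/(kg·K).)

m ≈ 0.599 kg

Energy conservation, ΣQ = 0:
0.82·388·(96.2 − 340) + m·2000·(96.2 − 31.5) = 0
129400 m = 77567
m = 77567/129400 ≈ 0.5994 kg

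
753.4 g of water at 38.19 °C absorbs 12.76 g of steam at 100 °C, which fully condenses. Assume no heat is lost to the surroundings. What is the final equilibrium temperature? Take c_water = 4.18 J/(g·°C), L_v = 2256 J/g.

Energy balance with sensible and latent terms:
steam→water at 100 °C releases m L_v = 12.76×2256 = 28787
  condensate cools 100→T: 12.76×4.18×(T − 100) = 53.34(T − 100)
  original water: 3149.2(T − 38.19)
3202.5 T = 28787 + 5333.7 + 120268 = 154389
T ≈ 48.21 °C — below 100 °C, confirming all the steam condensed.

T_f ≈ 48.2 °C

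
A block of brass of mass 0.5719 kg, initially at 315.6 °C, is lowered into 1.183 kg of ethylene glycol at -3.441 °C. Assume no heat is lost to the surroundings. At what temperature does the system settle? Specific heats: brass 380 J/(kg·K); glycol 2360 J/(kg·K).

T_f is the heat-capacity-weighted average of the initial temperatures:
T_f = (217.32×315.6 + 2791.9×(-3.441)) / (217.32 + 2791.9)
    = 58980 / 3009.2 ≈ 19.60 °C

T_f ≈ 19.6 °C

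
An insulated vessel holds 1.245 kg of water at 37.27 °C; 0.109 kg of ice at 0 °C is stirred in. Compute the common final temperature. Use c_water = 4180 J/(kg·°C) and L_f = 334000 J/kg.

T_f ≈ 27.8 °C

Energy balance with sensible and latent terms:
melt ice: 0.109·334000 = 36406
  meltwater 0→T: 0.109·4180·T = 455.62 T
  water: 5204.1(T − 37.27)
5659.7 T = 193957 − 36406 = 157551
T ≈ 27.84 °C. Since T > 0 °C, the all-ice-melts assumption holds.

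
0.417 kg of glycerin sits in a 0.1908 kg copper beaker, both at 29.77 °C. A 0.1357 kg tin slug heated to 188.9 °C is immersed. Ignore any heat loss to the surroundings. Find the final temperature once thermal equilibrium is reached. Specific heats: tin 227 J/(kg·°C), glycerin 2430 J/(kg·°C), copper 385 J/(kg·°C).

T_f ≈ 34.2 °C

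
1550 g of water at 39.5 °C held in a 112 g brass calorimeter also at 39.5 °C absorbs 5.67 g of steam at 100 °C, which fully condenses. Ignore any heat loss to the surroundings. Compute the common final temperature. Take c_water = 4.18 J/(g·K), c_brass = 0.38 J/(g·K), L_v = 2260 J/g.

T_f ≈ 41.7 °C

Let T be the final temperature. ΣQ_i = 0:
condense steam: −5.67·2260 = −12814
  condensate cools 100→T: 5.67·4.18·(T − 100) = 23.7(T − 100)
  original water: 6479(T − 39.5)
  cup: 42.56(T − 39.5)
6545.3 T = 12814 + 2370.1 + 257602 = 272786
T ≈ 41.68 °C — below 100 °C, confirming all the steam condensed.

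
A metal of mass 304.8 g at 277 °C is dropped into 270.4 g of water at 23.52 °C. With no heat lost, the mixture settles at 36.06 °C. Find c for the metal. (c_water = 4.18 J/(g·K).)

m_s c (T_s − T_f) = m_water c_water (T_f − T_0):
304.8·c·(277 − 36.06) = 270.4·4.18·(36.06 − 23.52)
73439 c = 14174  ⇒  c ≈ 0.193 J/(g·K)

c ≈ 0.193 J/(g·K)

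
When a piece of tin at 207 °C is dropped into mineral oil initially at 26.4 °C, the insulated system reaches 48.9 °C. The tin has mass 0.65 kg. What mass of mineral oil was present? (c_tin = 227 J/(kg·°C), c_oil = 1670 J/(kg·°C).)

Net heat exchanged in the isolated system is zero:
0.65×227×(48.9 − 207) + m×1670×(48.9 − 26.4) = 0
37575 m = 23328
m = 23328/37575 ≈ 0.6208 kg

m ≈ 0.621 kg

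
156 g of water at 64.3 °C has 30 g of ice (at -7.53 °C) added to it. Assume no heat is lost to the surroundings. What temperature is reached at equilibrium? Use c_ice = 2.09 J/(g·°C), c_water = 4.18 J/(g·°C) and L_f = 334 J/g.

Heat gained plus heat lost sum to zero:
ice -7.53→0 °C: 30·2.09·7.53 = 472.13
  melt ice: 30·334 = 10020
  warm the meltwater: 125.4 T
  water: 652.08(T − 64.3)
777.48 T = 41929 − 10492 = 31437
T ≈ 40.43 °C. Since T > 0 °C, the all-ice-melts assumption holds.

T_f ≈ 40.4 °C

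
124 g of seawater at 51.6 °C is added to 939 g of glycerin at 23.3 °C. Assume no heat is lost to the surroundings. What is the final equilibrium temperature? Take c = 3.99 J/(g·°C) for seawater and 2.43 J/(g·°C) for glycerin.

T_f ≈ 28.3 °C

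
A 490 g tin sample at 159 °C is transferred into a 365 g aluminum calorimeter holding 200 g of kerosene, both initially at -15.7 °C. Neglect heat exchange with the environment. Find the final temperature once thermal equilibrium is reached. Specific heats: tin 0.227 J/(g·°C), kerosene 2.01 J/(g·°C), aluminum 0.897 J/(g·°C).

Conservation of energy gives ΣQ = 0:
490·0.227·(T − 159) + 200·2.01·(T − (-15.7)) + 365·0.897·(T − (-15.7)) = 0
(111.23 + 402 + 327.41) T = 111.23·159 + 402·(-15.7) + 327.41·(-15.7)
T = 6233.9 / 840.63 = 7.42 °C

T_f ≈ 7.4 °C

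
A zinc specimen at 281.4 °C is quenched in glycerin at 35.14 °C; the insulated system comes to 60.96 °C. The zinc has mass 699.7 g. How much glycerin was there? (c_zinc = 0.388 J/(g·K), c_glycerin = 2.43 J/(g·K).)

|Q_zinc| = |Q_glycerin|:
699.7·0.388·(281.4 − 60.96) = m·2.43·(60.96 − 35.14)
62.74 m = 59846  ⇒  m ≈ 953.8 g

m ≈ 954 g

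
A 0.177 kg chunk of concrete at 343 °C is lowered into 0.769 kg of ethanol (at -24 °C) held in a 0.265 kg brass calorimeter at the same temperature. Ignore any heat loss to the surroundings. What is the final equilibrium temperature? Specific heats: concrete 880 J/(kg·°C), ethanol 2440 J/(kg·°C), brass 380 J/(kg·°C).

With ΣQ=0 the equilibrium temperature is the m·c-weighted mean:
T_f = (155.76*343 + 1876.4*(-24) + 100.7*(-24)) / (155.76 + 1876.4 + 100.7)
    = 5976.2 / 2132.8 ≈ 2.80 °C

T_f ≈ 2.8 °C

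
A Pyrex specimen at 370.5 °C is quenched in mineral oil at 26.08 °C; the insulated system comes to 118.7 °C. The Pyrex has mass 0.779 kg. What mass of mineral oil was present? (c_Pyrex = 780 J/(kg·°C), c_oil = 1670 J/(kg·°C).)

m ≈ 0.989 kg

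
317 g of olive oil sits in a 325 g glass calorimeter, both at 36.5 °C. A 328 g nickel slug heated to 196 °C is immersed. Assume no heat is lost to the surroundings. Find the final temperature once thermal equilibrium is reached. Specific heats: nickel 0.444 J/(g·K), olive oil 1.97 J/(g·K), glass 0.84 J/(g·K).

T_f ≈ 58.8 °C

Heat gained plus heat lost sum to zero:
328*0.444*(T − 196) + 317*1.97*(T − 36.5) + 325*0.84*(T − 36.5) = 0
1043.1 T = 61302
T ≈ 58.77 °C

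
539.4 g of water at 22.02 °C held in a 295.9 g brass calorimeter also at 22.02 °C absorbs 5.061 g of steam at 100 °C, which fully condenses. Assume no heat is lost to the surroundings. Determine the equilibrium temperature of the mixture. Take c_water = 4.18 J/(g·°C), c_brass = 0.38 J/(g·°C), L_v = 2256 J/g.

T_f ≈ 27.5 °C

Energy balance with sensible and latent terms:
condense steam: −5.061×2256 = −11418; condensate cools 100→T: 5.061×4.18×(T − 100) = 21.15(T − 100); original water: 2254.7(T − 22.02); cup: 112.44(T − 22.02)
2388.3 T = 11418 + 2115.5 + 52124 = 65657
T ≈ 27.49 °C, under the boiling point, so the assumption holds.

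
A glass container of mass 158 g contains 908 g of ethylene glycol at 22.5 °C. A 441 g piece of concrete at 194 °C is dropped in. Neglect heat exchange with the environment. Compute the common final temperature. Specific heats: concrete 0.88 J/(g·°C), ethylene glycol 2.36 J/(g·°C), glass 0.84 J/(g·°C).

T_f ≈ 47.5 °C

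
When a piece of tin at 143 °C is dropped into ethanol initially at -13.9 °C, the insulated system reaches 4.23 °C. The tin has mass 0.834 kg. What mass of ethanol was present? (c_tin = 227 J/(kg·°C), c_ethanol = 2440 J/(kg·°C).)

m ≈ 0.594 kg

Energy conservation, ΣQ = 0:
0.834×227×(4.23 − 143) + m×2440×(4.23 − (-13.9)) = 0
44237 m = 26272
m = 26272/44237 ≈ 0.5939 kg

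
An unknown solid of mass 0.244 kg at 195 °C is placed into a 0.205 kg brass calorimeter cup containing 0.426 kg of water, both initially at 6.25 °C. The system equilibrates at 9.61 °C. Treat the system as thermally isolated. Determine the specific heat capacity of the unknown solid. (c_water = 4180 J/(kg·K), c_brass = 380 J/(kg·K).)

c ≈ 138 J/(kg·K)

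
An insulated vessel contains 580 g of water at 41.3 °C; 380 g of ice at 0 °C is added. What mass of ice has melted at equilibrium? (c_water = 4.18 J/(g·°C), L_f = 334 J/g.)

m_melted ≈ 300 g

Water can give up m c ΔT = 580·4.18·41.3 = 100128 J before reaching 0 °C.
To melt every bit of ice: 380·334 = 126920 J.
Since 100128 < 126920 J, not all the ice melts; equilibrium is at 0 °C.
m_melt = 100128 / L_f = 299.8 g.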